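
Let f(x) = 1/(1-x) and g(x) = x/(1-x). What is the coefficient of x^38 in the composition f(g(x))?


First simplify the composition: f(g(x)) = 1/(1 - x/(1-x)) = (1-x)/((1-x) - x) = (1-x)/(1-2x).
Now extract the coefficient. Write (1-x)/(1-2x) = 1/(1-2x) - x/(1-2x).
The coefficient of x^n in 1/(1-2x) is 2^n, and in x/(1-2x) is 2^(n-1) (for n >= 1).
So the coefficient of x^38 is 2^38 - 2^37 = 274877906944 - 137438953472 = 137438953472.

137438953472


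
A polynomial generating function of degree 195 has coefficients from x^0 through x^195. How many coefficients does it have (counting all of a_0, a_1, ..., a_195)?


A polynomial of degree 195 takes the form a_0 + a_1 x + ... + a_195 x^195.
The number of coefficients is 195 + 1 = 196.

196


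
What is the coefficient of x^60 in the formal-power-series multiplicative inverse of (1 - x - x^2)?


Let the inverse be f(x) = sum_{k>=0} a_k x^k. From f(x) * (1 - x - x^2) = 1 and matching coefficients:
 x^0: a_0 = 1.
 x^1: a_1 - a_0 = 0, so a_1 = 1.
 x^k (k >= 2): a_k - a_{k-1} - a_{k-2} = 0, i.e. a_k = a_{k-1} + a_{k-2}.
This is the Fibonacci-type recurrence shifted so that a_0 = a_1 = 1.
Iterating: a_0=1, a_1=1, a_2=2, a_3=3, a_4=5, a_5=8, a_6=13, a_7=21, a_8=34, a_9=55, ...
a_60 = 2504730781961.

2504730781961


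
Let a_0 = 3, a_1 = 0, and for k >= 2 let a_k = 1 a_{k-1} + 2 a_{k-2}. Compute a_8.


Iterating the recurrence forward:
a_0 = 3
a_1 = 0
a_2 = 1*0 + 2*3 = 6
a_3 = 1*6 + 2*0 = 6
a_4 = 1*6 + 2*6 = 18
a_5 = 1*18 + 2*6 = 30
a_6 = 1*30 + 2*18 = 66
a_7 = 1*66 + 2*30 = 126
a_8 = 1*126 + 2*66 = 258
So a_8 = 258.

258


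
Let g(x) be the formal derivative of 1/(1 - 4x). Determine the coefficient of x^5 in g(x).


Differentiate termwise: d/dx sum_{k>=0} 4^k x^k = sum_{k>=1} k 4^k x^(k-1) = sum_{j>=0} (j+1) 4^(j+1) x^j.
Equivalently, d/dx [1/(1 - 4x)] = 4/(1 - 4x)^2.
For j = 5: 6 * 4^6 = 6 * 4096 = 24576.

24576


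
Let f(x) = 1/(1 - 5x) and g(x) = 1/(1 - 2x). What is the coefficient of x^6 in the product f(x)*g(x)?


The coefficient of x^n in f*g is the Cauchy product: sum_{k=0}^{n} a^k * b^(n-k).
With a=5, b=2, n=6:
sum_{k=0}^{6} 5^k * 2^(6-k)
= 25999

25999


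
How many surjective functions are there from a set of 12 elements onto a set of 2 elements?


By inclusion-exclusion on which target elements are missed, the number of surjections from an n-set onto a k-set is
surj(n, k) = sum_{j=0}^{k} (-1)^j C(k, j) (k - j)^n.
Equivalently surj(n, k) = k! * S(n, k), where S(n, k) is the Stirling number of the second kind.
For n = 12, k = 2:
S(12, 2) = 2047, so
surj = 2! * 2047 = 2 * 2047 = 4094.

4094


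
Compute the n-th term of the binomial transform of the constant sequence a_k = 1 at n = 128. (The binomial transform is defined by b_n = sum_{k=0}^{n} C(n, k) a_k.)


With a_k = 1 for all k, b_n = sum_{k=0}^{n} C(n, k) = 2^n by the binomial theorem.
For n = 128: 2^128 = 340282366920938463463374607431768211456.

340282366920938463463374607431768211456


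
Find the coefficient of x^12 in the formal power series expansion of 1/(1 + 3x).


Write 1/(1 + c x) = 1/(1 - (-c) x) and apply the geometric-series identity
1/(1 - y) = sum_{k>=0} y^k to get 1/(1 + c x) = sum_{k>=0} (-c)^k x^k.
So the coefficient of x^k is (-c)^k = (-1)^k * c^k.
Here c = 3 and k = 12:
(-3)^12 = 1 * 531441 = 531441

531441


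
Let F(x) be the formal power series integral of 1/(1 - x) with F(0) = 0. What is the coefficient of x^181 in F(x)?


1/(1 - x) = sum_{k>=0} x^k. Integrating termwise and using F(0) = 0 gives
F(x) = sum_{k>=0} x^(k+1) / (k+1) = sum_{m>=1} x^m / m = -ln(1 - x).
So the coefficient of x^181 is 1/181 = 1/181.

1/181


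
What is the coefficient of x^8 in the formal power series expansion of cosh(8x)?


The Maclaurin series is cosh(t) = sum_{m>=0} t^(2m) / (2m)!, so substituting t = 8x, only even powers of x are nonzero, with coefficient of x^(2m) equal to 8^(2m) / (2m)!.
For x^8 the coefficient is 8^8/8! = 16777216/40320 = 131072/315.

131072/315


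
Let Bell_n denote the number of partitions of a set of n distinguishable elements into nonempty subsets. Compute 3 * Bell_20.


Bell_20 can be computed from the Bell triangle or from Dobinski's identity Bell_n = (1/e) * sum_{k>=0} k^n / k!.
Computing Bell_20 = 51724158235372.
Then 3 * 51724158235372 = 155172474706116.

155172474706116


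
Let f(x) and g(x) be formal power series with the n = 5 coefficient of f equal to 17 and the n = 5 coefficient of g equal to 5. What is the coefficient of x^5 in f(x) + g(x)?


Addition of formal power series is termwise.
The coefficient of x^5 in f + g = 17 + 5
= 22

22


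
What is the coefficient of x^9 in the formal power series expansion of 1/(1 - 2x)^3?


The general identity 1/(1 - c x)^r = sum_{k>=0} c^k C(k + r - 1, r - 1) x^k follows by substituting y = c x into 1/(1 - y)^r = sum_{k>=0} C(k + r - 1, r - 1) y^k.
For c = 2, r = 3, k = 9:
2^9 * C(11, 2) = 512 * 55 = 28160.

28160


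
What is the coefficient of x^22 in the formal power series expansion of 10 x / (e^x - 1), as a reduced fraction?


The exponential generating function for Bernoulli numbers is
x / (e^x - 1) = sum_{k>=0} B_k x^k / k!.
So the coefficient of x^22 in 10 x / (e^x - 1) is 10 B_22 / 22!.
Computing: B_22 = 854513/138, 22! = 1124000727777607680000, giving
10 * 854513/138 / 1124000727777607680000 = 77683/1410110003939180544000.

77683/1410110003939180544000


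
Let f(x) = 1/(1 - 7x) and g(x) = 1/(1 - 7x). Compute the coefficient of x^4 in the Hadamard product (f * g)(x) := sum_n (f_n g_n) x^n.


f has coefficients f_k = 7^k and g has coefficients g_k = 7^k, so the Hadamard product has coefficient (f*g)_k = 7^k * 7^k = 49^k.
For k = 4: 49^4 = 5764801.

5764801


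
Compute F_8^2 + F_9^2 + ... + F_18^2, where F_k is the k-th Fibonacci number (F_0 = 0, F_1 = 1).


There is a standard identity sum_{k=0}^{N} F_k^2 = F_N * F_{N+1} (proved inductively from the telescoping relation F_k^2 = F_k F_{k+1} - F_{k-1} F_k). Then
sum_{k=8}^{18} F_k^2 = F_18 F_19 - F_7 F_8.
Computing: F_18 = 2584, F_19 = 4181, F_7 = 13, F_8 = 21.
Sum = 2584 * 4181 - 13 * 21 = 10803431.

10803431


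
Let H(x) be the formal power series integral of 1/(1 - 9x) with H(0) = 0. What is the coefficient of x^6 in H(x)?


1/(1 - 9x) = sum_{k>=0} 9^k x^k. Integrating termwise with H(0) = 0:
H(x) = sum_{k>=0} 9^k x^(k+1) / (k+1) = sum_{m>=1} 9^(m-1) x^m / m.
For m = 6: 9^5/6 = 59049/6 = 19683/2.

19683/2


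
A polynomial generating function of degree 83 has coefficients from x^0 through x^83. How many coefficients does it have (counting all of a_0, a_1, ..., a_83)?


A polynomial of degree 83 takes the form a_0 + a_1 x + ... + a_83 x^83.
The number of coefficients is 83 + 1 = 84.

84


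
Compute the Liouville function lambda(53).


The Liouville function is lambda(k) = (-1)^Omega(k), where Omega(k) counts the prime factors of k with multiplicity.
Factoring: 53 = 53, so Omega(53) = 1.
lambda(53) = (-1)^1 = -1.

-1


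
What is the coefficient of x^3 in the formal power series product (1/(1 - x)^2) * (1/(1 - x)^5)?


Combine the factors: (1/(1 - x)^2) * (1/(1 - x)^5) = 1/(1 - x)^7.
Then use 1/(1 - x)^r = sum_{k>=0} C(k + r - 1, r - 1) x^k with r = 7 and k = 3:
C(9, 6) = 84.

84


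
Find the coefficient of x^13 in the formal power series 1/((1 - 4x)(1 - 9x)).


By partial fractions or Cauchy convolution:
The coefficient equals sum_{k=0}^{13} 4^k * 9^(13-k).
= 4575304803901

4575304803901


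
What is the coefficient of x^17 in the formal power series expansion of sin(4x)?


The Maclaurin series is sin(t) = sum_{k>=0} (-1)^k t^(2k+1) / (2k+1)!, so substituting t = 4x, only odd powers of x are nonzero, with coefficient of x^(2k+1) equal to (-1)^k 4^(2k+1) / (2k+1)!.
Write 17 = 2*8 + 1, giving the coefficient (-1)^8 * 4^17 / 17! = 17179869184/355687428096000 = 524288/10854718875.

524288/10854718875


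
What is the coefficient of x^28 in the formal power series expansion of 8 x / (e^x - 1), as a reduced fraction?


The exponential generating function for Bernoulli numbers is
x / (e^x - 1) = sum_{k>=0} B_k x^k / k!.
So the coefficient of x^28 in 8 x / (e^x - 1) is 8 B_28 / 28!.
Computing: B_28 = -23749461029/870, 28! = 304888344611713860501504000000, giving
8 * -23749461029/870 / 304888344611713860501504000000 = -3392780147/4736658210931983189934080000000.

-3392780147/4736658210931983189934080000000


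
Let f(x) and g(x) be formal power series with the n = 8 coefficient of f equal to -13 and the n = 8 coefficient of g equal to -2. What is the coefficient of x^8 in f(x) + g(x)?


Addition of formal power series is termwise.
The coefficient of x^8 in f + g = -13 + -2
= -15

-15


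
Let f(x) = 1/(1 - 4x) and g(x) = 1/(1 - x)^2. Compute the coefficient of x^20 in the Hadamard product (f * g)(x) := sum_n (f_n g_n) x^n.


f has coefficients f_k = 4^k. For g = 1/(1 - x)^2 the coefficient is g_k = C(k + 1, 1) = k + 1. The Hadamard coefficient is (f * g)_k = 4^k * (k + 1).
For k = 20: 4^20 * 21 = 1099511627776 * 21 = 23089744183296.

23089744183296


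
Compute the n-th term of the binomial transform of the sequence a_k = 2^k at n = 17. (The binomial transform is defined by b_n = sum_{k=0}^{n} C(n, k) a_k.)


With a_k = 2^k, b_n = sum_{k=0}^{n} C(n, k) 2^k = (1 + 2)^n by the binomial theorem.
For n = 17: (1 + 2)^17 = 3^17 = 129140163.

129140163


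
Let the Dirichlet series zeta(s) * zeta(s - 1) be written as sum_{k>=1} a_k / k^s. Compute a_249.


Convolution gives a_k = sum_{d | k} d * 1 = sum_{d | k} d = sigma(k), the sum of positive divisors of k.
For k = 249, the divisors are 1, 3, 83, 249, so
sigma(249) = 1 + 3 + 83 + 249 = 336.

336


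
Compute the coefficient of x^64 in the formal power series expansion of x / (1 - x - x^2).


Let f(x) = sum_{k>=0} a_k x^k. Multiplying f(x) * (1 - x - x^2) = x and matching coefficients gives a_0 = 0, a_1 = 1, and a_k = a_{k-1} + a_{k-2} for k >= 2. These are the Fibonacci numbers F_k.
Iterating from F_0 = 0, F_1 = 1:
F_0=0, F_1=1, F_2=1, F_3=2, F_4=3, F_5=5, F_6=8, F_7=13, F_8=21, F_9=34, ...
F_64 = 10610209857723.

10610209857723


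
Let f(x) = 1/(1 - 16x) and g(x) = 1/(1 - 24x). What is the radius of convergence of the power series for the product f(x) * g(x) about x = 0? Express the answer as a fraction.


The radius of 1/(1 - 16x) is 1/16 (nearest singularity at x = 1/16), and the radius of 1/(1 - 24x) is 1/24.
The product f(x)*g(x) = 1/((1 - 16x)(1 - 24x)) has singularities at both 1/16 and 1/24, so its radius of convergence is the distance to the nearest one:
min(1/16, 1/24) = 1/24.

1/24


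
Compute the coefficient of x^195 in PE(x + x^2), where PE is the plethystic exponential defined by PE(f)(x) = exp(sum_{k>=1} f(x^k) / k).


With f(x) = x + x^2, the exponent is sum_{k>=1} (x^k + x^(2k)) / k = -ln(1 - x) - ln(1 - x^2). Exponentiating:
PE(x + x^2) = 1 / ((1 - x)(1 - x^2)).
This is the generating function for partitions of n into parts of size 1 or 2. The number of 2's can be any j in 0..97, and the rest are 1's, so
[x^195] = floor(195/2) + 1 = 98.

98


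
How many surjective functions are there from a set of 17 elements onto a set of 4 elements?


By inclusion-exclusion on which target elements are missed, the number of surjections from an n-set onto a k-set is
surj(n, k) = sum_{j=0}^{k} (-1)^j C(k, j) (k - j)^n.
Equivalently surj(n, k) = k! * S(n, k), where S(n, k) is the Stirling number of the second kind.
For n = 17, k = 4:
S(17, 4) = 694337290, so
surj = 4! * 694337290 = 24 * 694337290 = 16664094960.

16664094960


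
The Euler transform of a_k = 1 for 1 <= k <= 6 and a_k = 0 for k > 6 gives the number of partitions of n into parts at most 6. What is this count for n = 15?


Partitions of 15 into parts at most 6:
Using generating function (1-x)^(-1)(1-x^2)^(-1)...(1-x^6)^(-1),
the coefficient of x^15 = 110

110


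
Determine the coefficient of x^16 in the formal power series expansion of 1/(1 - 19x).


The geometric series identity gives 1/(1 - c x) = sum_{k>=0} c^k x^k, so the coefficient of x^k is c^k.
Here c = 19 and k = 16.
Computing: 19^16 = 288441413567621167681

288441413567621167681


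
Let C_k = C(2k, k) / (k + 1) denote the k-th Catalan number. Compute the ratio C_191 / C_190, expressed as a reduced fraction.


Using C_k = (2k)! / (k! (k+1)!), the ratio C_{k+1}/C_k simplifies to
C_{k+1}/C_k = [(2k+2)! / ((k+1)! (k+2)!)] * [k! (k+1)! / (2k)!]
 = (2k+2)(2k+1) / ((k+1)(k+2)) = 2(2k+1) / (k+2).
For k = 190: 2(2*190 + 1) / (190 + 2) = 762/192 = 127/32.

127/32


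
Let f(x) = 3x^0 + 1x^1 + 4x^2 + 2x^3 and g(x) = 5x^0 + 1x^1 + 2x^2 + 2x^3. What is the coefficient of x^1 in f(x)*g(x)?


Cauchy product at x^1:
3*1 + 1*5
= 8

8


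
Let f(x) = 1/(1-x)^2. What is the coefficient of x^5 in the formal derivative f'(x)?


Differentiate: d/dx [ 1/(1-x)^r ] = r / (1-x)^(r+1).
Here r = 2, so f'(x) = 2 / (1-x)^3.
The expansion of 1/(1-x)^(r+1) has coefficient of x^n equal to C(n+r, r).
So the coefficient of x^5 in f'(x) is
2 * C(7, 2) = 2 * 21 = 42

42


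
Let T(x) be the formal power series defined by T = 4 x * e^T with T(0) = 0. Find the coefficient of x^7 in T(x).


Apply the Lagrange inversion formula: if T = 4 x * phi(T) with phi(t) = e^t, then
[x^n] T = 4^n * (1/n) [t^(n-1)] phi(t)^n = 4^n * (1/n) [t^(n-1)] e^(n t) = 4^n * (1/n) * n^(n-1) / (n-1)! = 4^n * n^(n-1) / n!.
When c = 1 this is the Cayley count of rooted labeled trees on n vertices, divided by n!.
For n = 7: 4^7 * 7^6 / 7! = 16384 * 117649/5040 = 17210368/45.

17210368/45


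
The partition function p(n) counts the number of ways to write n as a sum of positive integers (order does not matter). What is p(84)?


Using the generating function prod_{k>=1} 1/(1-x^k), we compute p(84).
By dynamic programming over parts 1 through 84:
p(84) = 26543660

26543660


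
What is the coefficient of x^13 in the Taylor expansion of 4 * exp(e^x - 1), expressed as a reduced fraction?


exp(e^x - 1) = sum_{k>=0} Bell_k x^k / k!, where Bell_k is the k-th Bell number.
So the coefficient of x^13 is 4 * Bell_13 / 13!.
Computing: Bell_13 = 27644437 and 13! = 6227020800, giving
4 * 27644437/6227020800 = 27644437/1556755200.

27644437/1556755200


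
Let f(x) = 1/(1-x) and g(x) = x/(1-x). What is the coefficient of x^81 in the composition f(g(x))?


First simplify the composition: f(g(x)) = 1/(1 - x/(1-x)) = (1-x)/((1-x) - x) = (1-x)/(1-2x).
Now extract the coefficient. Write (1-x)/(1-2x) = 1/(1-2x) - x/(1-2x).
The coefficient of x^n in 1/(1-2x) is 2^n, and in x/(1-2x) is 2^(n-1) (for n >= 1).
So the coefficient of x^81 is 2^81 - 2^80 = 2417851639229258349412352 - 1208925819614629174706176 = 1208925819614629174706176.

1208925819614629174706176


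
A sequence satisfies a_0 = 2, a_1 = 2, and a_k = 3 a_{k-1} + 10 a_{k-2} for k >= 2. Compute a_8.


The characteristic equation is t^2 - 3 t - 10 = 0, with roots r_1 = 5 and r_2 = -2 (so c_1 = r_1 + r_2, c_2 = -r_1 r_2 as required).
One can use the closed form a_n = A r_1^n + B r_2^n, but direct iteration is more reliable:
a_0 = 2, a_1 = 2, a_2 = 26, a_3 = 98, a_4 = 554, a_5 = 2642, a_6 = 13466, a_7 = 66818, a_8 = 335114.
So a_8 = 335114.

335114


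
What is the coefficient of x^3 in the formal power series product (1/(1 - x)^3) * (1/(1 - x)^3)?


Combine the factors: (1/(1 - x)^3) * (1/(1 - x)^3) = 1/(1 - x)^6.
Then use 1/(1 - x)^r = sum_{k>=0} C(k + r - 1, r - 1) x^k with r = 6 and k = 3:
C(8, 5) = 56.

56


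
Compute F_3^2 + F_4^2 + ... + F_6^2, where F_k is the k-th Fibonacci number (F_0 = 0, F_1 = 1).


There is a standard identity sum_{k=0}^{N} F_k^2 = F_N * F_{N+1} (proved inductively from the telescoping relation F_k^2 = F_k F_{k+1} - F_{k-1} F_k). Then
sum_{k=3}^{6} F_k^2 = F_6 F_7 - F_2 F_3.
Computing: F_6 = 8, F_7 = 13, F_2 = 1, F_3 = 2.
Sum = 8 * 13 - 1 * 2 = 102.

102


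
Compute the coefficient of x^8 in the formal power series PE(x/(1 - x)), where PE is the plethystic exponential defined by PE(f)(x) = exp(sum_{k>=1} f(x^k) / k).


For f(x) = x/(1 - x) we have
sum_{k>=1} f(x^k) / k = sum_{k>=1} (1/k) * x^k / (1 - x^k) = sum_{k, m >= 1} x^(k m) / k,
which after exponentiating simplifies to
PE(x/(1 - x)) = prod_{k>=1} 1 / (1 - x^k).
This is the generating function for the partition function p(n), so the coefficient of x^8 is p(8).
Computing p(8) by dynamic programming over parts 1, 2, ..., 8: p(8) = 22.

22


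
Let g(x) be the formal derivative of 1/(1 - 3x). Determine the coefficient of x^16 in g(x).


Differentiate termwise: d/dx sum_{k>=0} 3^k x^k = sum_{k>=1} k 3^k x^(k-1) = sum_{j>=0} (j+1) 3^(j+1) x^j.
Equivalently, d/dx [1/(1 - 3x)] = 3/(1 - 3x)^2.
For j = 16: 17 * 3^17 = 17 * 129140163 = 2195382771.

2195382771


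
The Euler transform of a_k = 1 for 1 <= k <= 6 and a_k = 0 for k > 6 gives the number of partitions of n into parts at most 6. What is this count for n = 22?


Partitions of 22 into parts at most 6:
Using generating function (1-x)^(-1)(1-x^2)^(-1)...(1-x^6)^(-1),
the coefficient of x^22 = 391

391


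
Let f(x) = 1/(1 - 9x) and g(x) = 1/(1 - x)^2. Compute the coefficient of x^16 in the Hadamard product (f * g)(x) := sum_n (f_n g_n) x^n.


f has coefficients f_k = 9^k. For g = 1/(1 - x)^2 the coefficient is g_k = C(k + 1, 1) = k + 1. The Hadamard coefficient is (f * g)_k = 9^k * (k + 1).
For k = 16: 9^16 * 17 = 1853020188851841 * 17 = 31501343210481297.

31501343210481297


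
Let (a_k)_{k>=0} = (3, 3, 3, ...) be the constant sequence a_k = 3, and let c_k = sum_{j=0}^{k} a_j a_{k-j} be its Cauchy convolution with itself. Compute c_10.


Since a_j = 3 for all j >= 0, the convolution sum becomes
c_k = sum_{j=0}^{k} 3 * 3 = 9 * (k + 1).
Equivalently, the generating function of (a_k) is 3/(1 - x) and its square is 9/(1 - x)^2 = sum_{k>=0} 9(k + 1) x^k.
For k = 10: 9 * 11 = 99.

99


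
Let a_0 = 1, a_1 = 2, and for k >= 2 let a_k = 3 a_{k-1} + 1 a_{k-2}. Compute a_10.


Iterating the recurrence forward:
a_0 = 1
a_1 = 2
a_2 = 3*2 + 1*1 = 7
a_3 = 3*7 + 1*2 = 23
a_4 = 3*23 + 1*7 = 76
a_5 = 3*76 + 1*23 = 251
a_6 = 3*251 + 1*76 = 829
a_7 = 3*829 + 1*251 = 2738
a_8 = 3*2738 + 1*829 = 9043
a_9 = 3*9043 + 1*2738 = 29867
a_10 = 3*29867 + 1*9043 = 98644
So a_10 = 98644.

98644


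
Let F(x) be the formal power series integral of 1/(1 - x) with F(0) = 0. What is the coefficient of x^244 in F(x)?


1/(1 - x) = sum_{k>=0} x^k. Integrating termwise and using F(0) = 0 gives
F(x) = sum_{k>=0} x^(k+1) / (k+1) = sum_{m>=1} x^m / m = -ln(1 - x).
So the coefficient of x^244 is 1/244 = 1/244.

1/244


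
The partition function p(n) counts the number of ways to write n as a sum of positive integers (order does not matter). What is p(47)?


Using the generating function prod_{k>=1} 1/(1-x^k), we compute p(47).
By dynamic programming over parts 1 through 47:
p(47) = 124754

124754


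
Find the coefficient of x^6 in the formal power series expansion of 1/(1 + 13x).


Write 1/(1 + c x) = 1/(1 - (-c) x) and apply the geometric-series identity
1/(1 - y) = sum_{k>=0} y^k to get 1/(1 + c x) = sum_{k>=0} (-c)^k x^k.
So the coefficient of x^k is (-c)^k = (-1)^k * c^k.
Here c = 13 and k = 6:
(-13)^6 = 1 * 4826809 = 4826809

4826809


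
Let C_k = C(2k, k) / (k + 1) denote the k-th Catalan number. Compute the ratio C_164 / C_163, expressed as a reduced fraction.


Using C_k = (2k)! / (k! (k+1)!), the ratio C_{k+1}/C_k simplifies to
C_{k+1}/C_k = [(2k+2)! / ((k+1)! (k+2)!)] * [k! (k+1)! / (2k)!]
 = (2k+2)(2k+1) / ((k+1)(k+2)) = 2(2k+1) / (k+2).
For k = 163: 2(2*163 + 1) / (163 + 2) = 654/165 = 218/55.

218/55


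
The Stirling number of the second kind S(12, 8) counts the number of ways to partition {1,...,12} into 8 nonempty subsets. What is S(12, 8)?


Using the explicit formula S(n,k) = (1/k!) sum_{j=0}^{k} (-1)^(k-j) C(k,j) j^n:
S(12, 8) = 159027
Equivalently, S(n,k) is n! times the coefficient of x^n in the EGF (e^x - 1)^k / k!.

159027


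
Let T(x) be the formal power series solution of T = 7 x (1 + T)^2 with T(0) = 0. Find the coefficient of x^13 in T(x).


Apply the Lagrange inversion formula: if T = 7 x * phi(T) with phi(t) = (1 + t)^2, then [x^n] T = 7^n * (1/n) [t^(n-1)] phi(t)^n = 7^n * (1/n) [t^(n-1)] (1 + t)^(2n) = 7^n * (1/n) C(2n, n-1).
Using the identity C(2n, n-1) = C(2n, n) * n / (n+1), the unscaled factor equals C(2n, n) / (n+1) = C_n, the n-th Catalan number.
For n = 13: C_13 = C(26, 13) / 14 = 10400600/14 = 742900.
With the 7^13 = 96889010407 factor, the coefficient is 96889010407 * 742900 = 71978845831360300.

71978845831360300


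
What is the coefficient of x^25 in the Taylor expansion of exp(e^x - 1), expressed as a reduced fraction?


exp(e^x - 1) = sum_{k>=0} Bell_k x^k / k!, where Bell_k is the k-th Bell number.
So the coefficient of x^25 is Bell_25 / 25!.
Computing: Bell_25 = 4638590332229999353 and 25! = 15511210043330985984000000, giving
4638590332229999353/15511210043330985984000000 = 356814640940769181/1193170003333152768000000.

356814640940769181/1193170003333152768000000


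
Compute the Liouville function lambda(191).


The Liouville function is lambda(k) = (-1)^Omega(k), where Omega(k) counts the prime factors of k with multiplicity.
Factoring: 191 = 191, so Omega(191) = 1.
lambda(191) = (-1)^1 = -1.

-1


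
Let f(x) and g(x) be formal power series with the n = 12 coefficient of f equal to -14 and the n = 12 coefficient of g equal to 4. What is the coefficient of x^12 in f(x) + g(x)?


Addition of formal power series is termwise.
The coefficient of x^12 in f + g = -14 + 4
= -10

-10


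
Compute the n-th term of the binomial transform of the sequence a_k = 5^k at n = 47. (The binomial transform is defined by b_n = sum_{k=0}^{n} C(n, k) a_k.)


With a_k = 5^k, b_n = sum_{k=0}^{n} C(n, k) 5^k = (1 + 5)^n by the binomial theorem.
For n = 47: (1 + 5)^47 = 6^47 = 3742042951225759540014535187298779136.

3742042951225759540014535187298779136


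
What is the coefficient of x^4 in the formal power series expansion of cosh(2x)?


The Maclaurin series is cosh(t) = sum_{m>=0} t^(2m) / (2m)!, so substituting t = 2x, only even powers of x are nonzero, with coefficient of x^(2m) equal to 2^(2m) / (2m)!.
For x^4 the coefficient is 2^4/4! = 16/24 = 2/3.

2/3


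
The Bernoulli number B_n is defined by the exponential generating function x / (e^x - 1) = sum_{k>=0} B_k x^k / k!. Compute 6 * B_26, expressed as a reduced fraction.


Bernoulli numbers can also be computed recursively via B_0 = 1 and sum_{j=0}^{m} C(m+1, j) B_j = 0 for m >= 1. Odd-index Bernoulli numbers vanish for k >= 3.
Computing B_26 = 8553103/6, so 6 * B_26 = 6 * 8553103/6 = 8553103.

8553103


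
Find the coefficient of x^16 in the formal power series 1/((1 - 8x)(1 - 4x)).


By partial fractions or Cauchy convolution:
The coefficient equals sum_{k=0}^{16} 8^k * 4^(16-k).
= 562945658454016

562945658454016


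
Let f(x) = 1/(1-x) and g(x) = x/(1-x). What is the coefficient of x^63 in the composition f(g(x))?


First simplify the composition: f(g(x)) = 1/(1 - x/(1-x)) = (1-x)/((1-x) - x) = (1-x)/(1-2x).
Now extract the coefficient. Write (1-x)/(1-2x) = 1/(1-2x) - x/(1-2x).
The coefficient of x^n in 1/(1-2x) is 2^n, and in x/(1-2x) is 2^(n-1) (for n >= 1).
So the coefficient of x^63 is 2^63 - 2^62 = 9223372036854775808 - 4611686018427387904 = 4611686018427387904.

4611686018427387904


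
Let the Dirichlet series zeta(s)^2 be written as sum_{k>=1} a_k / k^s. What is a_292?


The Dirichlet convolution of the constant function 1 with itself gives (1 * 1)(k) = sum_{d | k} 1 = d(k), the number of positive divisors of k.
Since zeta(s) = sum_{k>=1} 1/k^s, we have zeta(s)^2 = sum_{k>=1} d(k)/k^s, so a_k = d(k).
For k = 292: the divisors are 1, 2, 4, 73, 146, 292.
Count = 6.

6


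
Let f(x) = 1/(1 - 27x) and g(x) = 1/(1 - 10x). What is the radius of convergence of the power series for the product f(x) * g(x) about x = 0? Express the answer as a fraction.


The radius of 1/(1 - 27x) is 1/27 (nearest singularity at x = 1/27), and the radius of 1/(1 - 10x) is 1/10.
The product f(x)*g(x) = 1/((1 - 27x)(1 - 10x)) has singularities at both 1/27 and 1/10, so its radius of convergence is the distance to the nearest one:
min(1/27, 1/10) = 1/27.

1/27


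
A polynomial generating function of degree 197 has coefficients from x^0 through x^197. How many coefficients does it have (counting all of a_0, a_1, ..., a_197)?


A polynomial of degree 197 takes the form a_0 + a_1 x + ... + a_197 x^197.
The number of coefficients is 197 + 1 = 198.

198


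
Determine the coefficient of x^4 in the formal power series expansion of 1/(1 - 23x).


The geometric series identity gives 1/(1 - c x) = sum_{k>=0} c^k x^k, so the coefficient of x^k is c^k.
Here c = 23 and k = 4.
Computing: 23^4 = 279841

279841


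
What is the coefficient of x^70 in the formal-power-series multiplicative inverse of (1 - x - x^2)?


Let the inverse be f(x) = sum_{k>=0} a_k x^k. From f(x) * (1 - x - x^2) = 1 and matching coefficients:
 x^0: a_0 = 1.
 x^1: a_1 - a_0 = 0, so a_1 = 1.
 x^k (k >= 2): a_k - a_{k-1} - a_{k-2} = 0, i.e. a_k = a_{k-1} + a_{k-2}.
This is the Fibonacci-type recurrence shifted so that a_0 = a_1 = 1.
Iterating: a_0=1, a_1=1, a_2=2, a_3=3, a_4=5, a_5=8, a_6=13, a_7=21, a_8=34, a_9=55, ...
a_70 = 308061521170129.

308061521170129


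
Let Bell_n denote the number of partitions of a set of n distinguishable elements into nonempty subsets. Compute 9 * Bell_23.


Bell_23 can be computed from the Bell triangle or from Dobinski's identity Bell_n = (1/e) * sum_{k>=0} k^n / k!.
Computing Bell_23 = 44152005855084346.
Then 9 * 44152005855084346 = 397368052695759114.

397368052695759114


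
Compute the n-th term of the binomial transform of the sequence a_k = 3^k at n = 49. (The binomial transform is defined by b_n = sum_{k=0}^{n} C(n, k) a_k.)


With a_k = 3^k, b_n = sum_{k=0}^{n} C(n, k) 3^k = (1 + 3)^n by the binomial theorem.
For n = 49: (1 + 3)^49 = 4^49 = 316912650057057350374175801344.

316912650057057350374175801344


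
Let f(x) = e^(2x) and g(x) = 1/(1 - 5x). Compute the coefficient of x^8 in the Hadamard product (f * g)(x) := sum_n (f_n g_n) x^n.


Expanding: f_k = 2^k/k! (from e^(2x)) and g_k = 5^k (from 1/(1 - 5x)). So the Hadamard coefficient (f * g)_k = 2^k 5^k / k! = (10)^k / k!.
For k = 8: 10^8/8! = 100000000/40320 = 156250/63.

156250/63


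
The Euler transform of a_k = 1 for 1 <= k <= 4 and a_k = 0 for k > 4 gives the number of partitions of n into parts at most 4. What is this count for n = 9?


Partitions of 9 into parts at most 4:
Using generating function (1-x)^(-1)(1-x^2)^(-1)...(1-x^4)^(-1),
the coefficient of x^9 = 18

18


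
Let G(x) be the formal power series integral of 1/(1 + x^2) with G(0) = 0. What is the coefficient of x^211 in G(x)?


1/(1 + x^2) = sum_{j>=0} (-1)^j x^(2j). Integrating termwise with G(0) = 0:
G(x) = sum_{j>=0} (-1)^j x^(2j+1) / (2j+1) = arctan(x).
Only odd powers are nonzero. For x^211 write 211 = 2*105 + 1, giving
(-1)^105 / 211 = -1/211 = -1/211.

-1/211


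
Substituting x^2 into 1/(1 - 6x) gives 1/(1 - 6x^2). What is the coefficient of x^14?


The coefficient of x^(2m) in 1/(1 - 6x^2) is 6^m.
With n = 14 = 2*7, the coefficient is 6^7 = 279936.

279936


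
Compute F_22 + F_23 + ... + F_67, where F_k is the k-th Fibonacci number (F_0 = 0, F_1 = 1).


Use the identity sum_{k=0}^{N} F_k = F_{N+2} - 1 (which follows from F_{k+2} - F_{k+1} = F_k). Then
sum_{k=22}^{67} F_k = (F_{69} - 1) - (F_{23} - 1) = F_{69} - F_{23}.
Computing: F_{69} = 117669030460994, F_{23} = 28657, so
Sum = 117669030460994 - 28657 = 117669030432337.

117669030432337


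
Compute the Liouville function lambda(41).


The Liouville function is lambda(k) = (-1)^Omega(k), where Omega(k) counts the prime factors of k with multiplicity.
Factoring: 41 = 41, so Omega(41) = 1.
lambda(41) = (-1)^1 = -1.

-1


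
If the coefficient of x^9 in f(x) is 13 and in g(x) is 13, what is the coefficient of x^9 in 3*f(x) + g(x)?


Scalar multiplication scales coefficients: 3 * 13 = 39.
Then add the g coefficient: 39 + 13
= 52

52


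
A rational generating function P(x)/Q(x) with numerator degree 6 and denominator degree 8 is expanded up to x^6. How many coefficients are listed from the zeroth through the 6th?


Expanding up to x^6 gives the coefficients for x^0, x^1, ..., x^6.
That is 6 + 1 = 7 coefficients in total.

7


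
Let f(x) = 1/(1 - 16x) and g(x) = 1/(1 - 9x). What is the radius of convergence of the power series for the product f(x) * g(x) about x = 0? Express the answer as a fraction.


The radius of 1/(1 - 16x) is 1/16 (nearest singularity at x = 1/16), and the radius of 1/(1 - 9x) is 1/9.
The product f(x)*g(x) = 1/((1 - 16x)(1 - 9x)) has singularities at both 1/16 and 1/9, so its radius of convergence is the distance to the nearest one:
min(1/16, 1/9) = 1/16.

1/16


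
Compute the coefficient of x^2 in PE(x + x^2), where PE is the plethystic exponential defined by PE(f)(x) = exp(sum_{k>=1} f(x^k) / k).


With f(x) = x + x^2, the exponent is sum_{k>=1} (x^k + x^(2k)) / k = -ln(1 - x) - ln(1 - x^2). Exponentiating:
PE(x + x^2) = 1 / ((1 - x)(1 - x^2)).
This is the generating function for partitions of n into parts of size 1 or 2. The number of 2's can be any j in 0..1, and the rest are 1's, so
[x^2] = floor(2/2) + 1 = 2.

2


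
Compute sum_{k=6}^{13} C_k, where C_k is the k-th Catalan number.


C_6 through C_13: 132, 429, 1430, 4862, 16796, 58786, 208012, 742900
Sum = 132 + 429 + 1430 + 4862 + 16796 + 58786 + 208012 + 742900
= 1033347

1033347


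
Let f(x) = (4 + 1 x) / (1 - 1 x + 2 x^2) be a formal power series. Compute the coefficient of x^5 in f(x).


Write f(x) = sum_{k>=0} a_k x^k. Multiplying both sides by 1 - 1 x + 2 x^2 gives
(1 - 1 x + 2 x^2) sum_{k>=0} a_k x^k = 4 + 1 x.
Matching coefficients:
 x^0: a_0 = 4
 x^1: a_1 - 1 a_0 = 1  =>  a_1 = 1*4 + 1 = 5
 x^k (k >= 2): a_k = 1 a_{k-1} - 2 a_{k-2}.
Iterating: a_2 = -3, a_3 = -13, a_4 = -7, a_5 = 19.
So the coefficient of x^5 is 19.

19


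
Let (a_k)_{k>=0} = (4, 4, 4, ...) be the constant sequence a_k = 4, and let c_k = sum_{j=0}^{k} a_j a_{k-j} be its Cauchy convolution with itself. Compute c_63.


Since a_j = 4 for all j >= 0, the convolution sum becomes
c_k = sum_{j=0}^{k} 4 * 4 = 16 * (k + 1).
Equivalently, the generating function of (a_k) is 4/(1 - x) and its square is 16/(1 - x)^2 = sum_{k>=0} 16(k + 1) x^k.
For k = 63: 16 * 64 = 1024.

1024


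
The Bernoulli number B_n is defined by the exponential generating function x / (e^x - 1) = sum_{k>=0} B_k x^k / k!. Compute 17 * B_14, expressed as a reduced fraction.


Bernoulli numbers can also be computed recursively via B_0 = 1 and sum_{j=0}^{m} C(m+1, j) B_j = 0 for m >= 1. Odd-index Bernoulli numbers vanish for k >= 3.
Computing B_14 = 7/6, so 17 * B_14 = 17 * 7/6 = 119/6.

119/6


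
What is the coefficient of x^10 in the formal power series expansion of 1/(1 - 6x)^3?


The general identity 1/(1 - c x)^r = sum_{k>=0} c^k C(k + r - 1, r - 1) x^k follows by substituting y = c x into 1/(1 - y)^r = sum_{k>=0} C(k + r - 1, r - 1) y^k.
For c = 6, r = 3, k = 10:
6^10 * C(12, 2) = 60466176 * 66 = 3990767616.

3990767616


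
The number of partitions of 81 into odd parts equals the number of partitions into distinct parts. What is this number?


Computing partitions of 81 into odd parts (1, 3, 5, ...):
Using the generating function prod_{k>=0} 1/(1-x^(2k+1)),
the count is 84756

84756


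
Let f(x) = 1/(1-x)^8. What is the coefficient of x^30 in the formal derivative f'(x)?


Differentiate: d/dx [ 1/(1-x)^r ] = r / (1-x)^(r+1).
Here r = 8, so f'(x) = 8 / (1-x)^9.
The expansion of 1/(1-x)^(r+1) has coefficient of x^n equal to C(n+r, r).
So the coefficient of x^30 in f'(x) is
8 * C(38, 8) = 8 * 48903492 = 391227936

391227936


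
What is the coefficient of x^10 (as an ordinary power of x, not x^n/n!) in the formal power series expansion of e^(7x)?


The exponential series is e^y = sum_{k>=0} y^k / k!. Substituting y = 7x gives
e^(7x) = sum_{k>=0} 7^k x^k / k!.
So the coefficient of x^n is a^n/n! with a = 7, n = 10:
7^10 / 10! = 282475249/3628800 = 40353607/518400

40353607/518400


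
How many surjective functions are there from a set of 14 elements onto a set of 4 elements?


By inclusion-exclusion on which target elements are missed, the number of surjections from an n-set onto a k-set is
surj(n, k) = sum_{j=0}^{k} (-1)^j C(k, j) (k - j)^n.
Equivalently surj(n, k) = k! * S(n, k), where S(n, k) is the Stirling number of the second kind.
For n = 14, k = 4:
S(14, 4) = 10391745, so
surj = 4! * 10391745 = 24 * 10391745 = 249401880.

249401880


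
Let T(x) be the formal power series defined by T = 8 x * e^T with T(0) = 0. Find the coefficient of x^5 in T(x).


Apply the Lagrange inversion formula: if T = 8 x * phi(T) with phi(t) = e^t, then
[x^n] T = 8^n * (1/n) [t^(n-1)] phi(t)^n = 8^n * (1/n) [t^(n-1)] e^(n t) = 8^n * (1/n) * n^(n-1) / (n-1)! = 8^n * n^(n-1) / n!.
When c = 1 this is the Cayley count of rooted labeled trees on n vertices, divided by n!.
For n = 5: 8^5 * 5^4 / 5! = 32768 * 625/120 = 512000/3.

512000/3


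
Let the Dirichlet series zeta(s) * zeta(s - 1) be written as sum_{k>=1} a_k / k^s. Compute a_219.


Convolution gives a_k = sum_{d | k} d * 1 = sum_{d | k} d = sigma(k), the sum of positive divisors of k.
For k = 219, the divisors are 1, 3, 73, 219, so
sigma(219) = 1 + 3 + 73 + 219 = 296.

296


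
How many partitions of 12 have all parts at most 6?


Using the generating function (1-x)^(-1)(1-x^2)^(-1)...(1-x^6)^(-1),
the coefficient of x^12 counts these restricted partitions.
Result = 58

58


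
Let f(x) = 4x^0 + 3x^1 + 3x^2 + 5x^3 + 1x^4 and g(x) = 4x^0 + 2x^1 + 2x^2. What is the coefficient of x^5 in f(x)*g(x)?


Cauchy product at x^5:
5*2 + 1*2
= 12

12


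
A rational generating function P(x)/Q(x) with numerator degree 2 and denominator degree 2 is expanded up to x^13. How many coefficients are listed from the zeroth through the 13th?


Expanding up to x^13 gives the coefficients for x^0, x^1, ..., x^13.
That is 13 + 1 = 14 coefficients in total.

14


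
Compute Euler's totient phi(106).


phi(n) counts integers in [1, n] coprime to n. Using the multiplicative formula phi(n) = n * prod_{p | n} (1 - 1/p):
106 = 2 * 53, so
phi(106) = 106 * (1 - 1/2) * (1 - 1/53) = 52.

52


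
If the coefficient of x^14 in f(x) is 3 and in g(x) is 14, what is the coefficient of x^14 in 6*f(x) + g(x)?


Scalar multiplication scales coefficients: 6 * 3 = 18.
Then add the g coefficient: 18 + 14
= 32

32


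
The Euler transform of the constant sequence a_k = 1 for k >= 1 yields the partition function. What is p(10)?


The Euler transform converts the sequence a_k = 1 into the number of integer partitions.
Using the recurrence or dynamic programming:
p(10) = 42

42


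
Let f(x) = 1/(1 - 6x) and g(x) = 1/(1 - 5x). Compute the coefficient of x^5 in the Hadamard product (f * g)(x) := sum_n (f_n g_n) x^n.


f has coefficients f_k = 6^k and g has coefficients g_k = 5^k, so the Hadamard product has coefficient (f*g)_k = 6^k * 5^k = 30^k.
For k = 5: 30^5 = 24300000.

24300000


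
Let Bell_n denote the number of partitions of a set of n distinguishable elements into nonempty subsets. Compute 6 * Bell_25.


Bell_25 can be computed from the Bell triangle or from Dobinski's identity Bell_n = (1/e) * sum_{k>=0} k^n / k!.
Computing Bell_25 = 4638590332229999353.
Then 6 * 4638590332229999353 = 27831541993379996118.

27831541993379996118


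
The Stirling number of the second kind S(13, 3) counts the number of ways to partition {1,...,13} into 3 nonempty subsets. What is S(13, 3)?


Using the explicit formula S(n,k) = (1/k!) sum_{j=0}^{k} (-1)^(k-j) C(k,j) j^n:
S(13, 3) = 261625
Equivalently, S(n,k) is n! times the coefficient of x^n in the EGF (e^x - 1)^k / k!.

261625


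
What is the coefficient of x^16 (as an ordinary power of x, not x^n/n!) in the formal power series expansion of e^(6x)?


The exponential series is e^y = sum_{k>=0} y^k / k!. Substituting y = 6x gives
e^(6x) = sum_{k>=0} 6^k x^k / k!.
So the coefficient of x^n is a^n/n! with a = 6, n = 16:
6^16 / 16! = 2821109907456/20922789888000 = 118098/875875

118098/875875


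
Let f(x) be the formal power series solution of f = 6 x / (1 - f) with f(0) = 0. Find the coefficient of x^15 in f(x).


Apply Lagrange inversion: f = 6 x * phi(f) with phi(t) = 1/(1 - t), so
[x^n] f = 6^n * (1/n) [t^(n-1)] phi(t)^n = 6^n * (1/n) [t^(n-1)] (1 - t)^(-n) = 6^n * (1/n) C(2n - 2, n - 1) = 6^n * C_{n-1}.
For n = 15: C_14 = C(28, 14) / 15 = 40116600/15 = 2674440.
With the 6^15 = 470184984576 factor, the coefficient is 470184984576 * 2674440 = 1257481530149437440.

1257481530149437440


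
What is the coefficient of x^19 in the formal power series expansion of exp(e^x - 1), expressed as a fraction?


exp(e^x - 1) is the exponential generating function for the Bell numbers Bell_k: exp(e^x - 1) = sum_{k>=0} Bell_k x^k / k!.
So the coefficient of x^19 in exp(e^x - 1) is Bell_19 / 19!.
Computing: Bell_19 = 5832742205057 and 19! = 121645100408832000, giving
5832742205057/121645100408832000 = 5832742205057/121645100408832000.

5832742205057/121645100408832000


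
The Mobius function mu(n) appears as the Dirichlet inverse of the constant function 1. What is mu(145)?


145 = 5 * 29 (all distinct primes).
mu(145) = (-1)^2 = 1

1


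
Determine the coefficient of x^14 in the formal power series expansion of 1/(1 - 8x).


The geometric series identity gives 1/(1 - c x) = sum_{k>=0} c^k x^k, so the coefficient of x^k is c^k.
Here c = 8 and k = 14.
Computing: 8^14 = 4398046511104

4398046511104


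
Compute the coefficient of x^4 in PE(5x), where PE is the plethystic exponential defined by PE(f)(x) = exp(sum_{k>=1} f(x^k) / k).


With f(x) = 5x, the exponent is sum_{k>=1} 5 x^k / k = 5 * (-ln(1 - x)). Exponentiating:
PE(5x) = exp(-5 ln(1 - x)) = 1/(1 - x)^5.
By the negative binomial expansion, [x^n] 1/(1 - x)^5 = C(n + 4, 4).
For n = 4: C(8, 4) = 70.

70


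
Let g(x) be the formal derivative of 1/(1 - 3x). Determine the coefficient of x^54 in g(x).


Differentiate termwise: d/dx sum_{k>=0} 3^k x^k = sum_{k>=1} k 3^k x^(k-1) = sum_{j>=0} (j+1) 3^(j+1) x^j.
Equivalently, d/dx [1/(1 - 3x)] = 3/(1 - 3x)^2.
For j = 54: 55 * 3^55 = 55 * 174449211009120179071170507 = 9594706605501609848914377885.

9594706605501609848914377885


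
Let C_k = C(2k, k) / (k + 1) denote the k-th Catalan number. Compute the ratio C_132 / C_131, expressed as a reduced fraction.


Using C_k = (2k)! / (k! (k+1)!), the ratio C_{k+1}/C_k simplifies to
C_{k+1}/C_k = [(2k+2)! / ((k+1)! (k+2)!)] * [k! (k+1)! / (2k)!]
 = (2k+2)(2k+1) / ((k+1)(k+2)) = 2(2k+1) / (k+2).
For k = 131: 2(2*131 + 1) / (131 + 2) = 526/133 = 526/133.

526/133


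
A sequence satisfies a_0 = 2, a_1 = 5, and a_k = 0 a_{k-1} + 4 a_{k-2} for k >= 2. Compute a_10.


The characteristic equation is t^2 - 0 t - 4 = 0, with roots r_1 = 2 and r_2 = -2 (so c_1 = r_1 + r_2, c_2 = -r_1 r_2 as required).
One can use the closed form a_n = A r_1^n + B r_2^n, but direct iteration is more reliable:
a_0 = 2, a_1 = 5, a_2 = 8, a_3 = 20, a_4 = 32, a_5 = 80, a_6 = 128, a_7 = 320, a_8 = 512, a_9 = 1280, a_10 = 2048.
So a_10 = 2048.

2048


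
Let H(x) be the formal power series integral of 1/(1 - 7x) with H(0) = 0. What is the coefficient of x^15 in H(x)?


1/(1 - 7x) = sum_{k>=0} 7^k x^k. Integrating termwise with H(0) = 0:
H(x) = sum_{k>=0} 7^k x^(k+1) / (k+1) = sum_{m>=1} 7^(m-1) x^m / m.
For m = 15: 7^14/15 = 678223072849/15 = 678223072849/15.

678223072849/15


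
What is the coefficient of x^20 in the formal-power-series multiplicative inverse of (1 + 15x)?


The inverse is 1/(1 + 15x). Apply the geometric identity 1/(1 - y) = sum_{k>=0} y^k with y = -15x:
1/(1 + 15x) = sum_{k>=0} (-15)^k x^k.
So the coefficient of x^20 is (-15)^20 = 332525673007965087890625.

332525673007965087890625
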